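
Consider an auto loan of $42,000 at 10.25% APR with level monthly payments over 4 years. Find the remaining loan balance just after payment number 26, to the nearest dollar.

$21,383

With monthly rate i = 10.25%/12 = 0.0085417, the balance after k of n payments is P · [(1+i)^n − (1+i)^k] / [(1+i)^n − 1].
(1+0.0085417)^48 = 1.50419650 and (1+0.0085417)^26 = 1.24749834, so the balance is 42,000 × (1.50419650 − 1.24749834) / (1.50419650 − 1) = $21,383.18.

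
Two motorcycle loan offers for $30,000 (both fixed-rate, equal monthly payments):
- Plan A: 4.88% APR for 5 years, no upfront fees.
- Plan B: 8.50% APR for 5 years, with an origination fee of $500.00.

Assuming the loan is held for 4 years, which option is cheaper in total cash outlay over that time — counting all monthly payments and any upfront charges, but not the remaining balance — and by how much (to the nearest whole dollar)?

Plan A by $2,948

Plan A: monthly rate = 4.88%/12 = 0.0040667; payment = 30,000 × 0.0040667 / (1 − (1+0.0040667)^−60) = $564.49.
Plan B: monthly rate = 8.5%/12 = 0.0070833; payment = 30,000 × 0.0070833 / (1 − (1+0.0070833)^−60) = $615.50.
Over 48 months: Plan A costs 48 × $564.49 = $27,095.52; Plan B costs 48 × $615.50 + $500.00 = $30,044.00.
Plan A is cheaper by $30,044.00 − $27,095.52 = $2,948.48.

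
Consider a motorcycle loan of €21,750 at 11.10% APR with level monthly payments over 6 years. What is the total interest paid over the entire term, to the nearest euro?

€8,138

Monthly rate = 11.1%/12 = 0.0092500; payment = 21,750 × 0.0092500 / (1 − (1+0.0092500)^−72) = €415.11.
Total paid = 72 × €415.11 = €29,887.92; interest = €29,887.92 − €21,750 = €8,137.92.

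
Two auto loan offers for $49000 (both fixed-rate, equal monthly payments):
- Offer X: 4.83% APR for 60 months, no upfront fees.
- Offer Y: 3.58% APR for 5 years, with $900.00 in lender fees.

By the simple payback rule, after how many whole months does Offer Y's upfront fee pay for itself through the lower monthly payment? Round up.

33 months

Offer X: at 4.83% the monthly rate is 0.0040250, so the payment is 49,000 × 0.0040250 / (1 − 1.0040250^−60) = $920.88.
Offer Y: at 3.58% the monthly rate is 0.0029833, so the payment is 49,000 × 0.0029833 / (1 − 1.0029833^−60) = $893.15.
Monthly savings = $920.88 − $893.15 = $27.73.
Break-even = $900.00 / $27.73 = 32.46 → 33 months.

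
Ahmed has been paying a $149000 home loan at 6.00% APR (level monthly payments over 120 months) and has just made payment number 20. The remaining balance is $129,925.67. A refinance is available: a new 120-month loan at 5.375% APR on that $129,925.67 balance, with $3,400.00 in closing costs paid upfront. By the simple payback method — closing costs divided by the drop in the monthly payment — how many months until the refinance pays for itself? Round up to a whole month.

Current payment = 149,000 × 6%/12 / (1 − (1+0.0050000)^−120) = $1,654.21.
Refinanced payment = 129,925.67 × 0.0044792 / (1 − (1+0.0044792)^−120) = $1,402.00.
Monthly savings = $1,654.21 − $1,402.00 = $252.21.
Break-even = $3,400.00 / $252.21 = 13.48 → 14 months.

14 months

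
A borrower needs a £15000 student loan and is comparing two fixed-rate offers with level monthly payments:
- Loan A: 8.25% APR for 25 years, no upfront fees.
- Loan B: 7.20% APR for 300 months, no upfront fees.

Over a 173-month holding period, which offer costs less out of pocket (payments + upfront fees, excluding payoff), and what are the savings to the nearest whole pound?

Loan A: at 8.25% the monthly rate is 0.0068750, so the payment is 15,000 × 0.0068750 / (1 − 1.0068750^−300) = £118.27.
Loan B: monthly rate = 7.2%/12 = 0.0060000; payment = 15,000 × 0.0060000 / (1 − (1+0.0060000)^−300) = £107.94.
Over 173 months: Loan A costs 173 × £118.27 = £20,460.71; Loan B costs 173 × £107.94 = £18,673.62.
Loan B is cheaper by £20,460.71 − £18,673.62 = £1,787.09.

Loan B by £1,787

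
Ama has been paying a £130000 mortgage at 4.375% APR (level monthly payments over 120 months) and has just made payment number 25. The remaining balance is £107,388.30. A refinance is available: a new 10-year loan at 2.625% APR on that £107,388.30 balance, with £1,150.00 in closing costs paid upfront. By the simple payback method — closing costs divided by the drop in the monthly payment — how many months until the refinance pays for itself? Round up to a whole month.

4 months

Current payment = 130,000 × 4.375%/12 / (1 − (1+0.0036458)^−120) = £1,339.48.
Refinanced payment = 107,388.30 × 0.0021875 / (1 − (1+0.0021875)^−120) = £1,018.46.
Monthly savings = £1,339.48 − £1,018.46 = £321.02.
Break-even = £1,150.00 / £321.02 = 3.58 → 4 months.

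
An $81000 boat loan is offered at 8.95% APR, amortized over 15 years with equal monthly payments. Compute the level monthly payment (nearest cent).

$819.15

At 8.95% the monthly rate is 0.0074583, so the payment is 81,000 × 0.0074583 / (1 − 1.0074583^−180) = $819.15.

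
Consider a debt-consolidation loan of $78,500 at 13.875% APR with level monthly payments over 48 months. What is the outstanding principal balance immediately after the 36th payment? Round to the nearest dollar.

With monthly rate i = 13.875%/12 = 0.0115625, the balance after k of n payments is P · [(1+i)^n − (1+i)^k] / [(1+i)^n − 1].
(1+0.0115625)^48 = 1.73640334 and (1+0.0115625)^36 = 1.51264828, so the balance is 78,500 × (1.73640334 − 1.51264828) / (1.73640334 − 1) = $23,852.11.

$23,852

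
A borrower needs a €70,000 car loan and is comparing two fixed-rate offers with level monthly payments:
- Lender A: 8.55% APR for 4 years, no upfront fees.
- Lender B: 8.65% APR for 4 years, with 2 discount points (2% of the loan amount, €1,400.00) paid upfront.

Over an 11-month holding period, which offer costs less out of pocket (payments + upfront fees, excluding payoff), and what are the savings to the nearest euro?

Lender A: monthly rate = 8.55%/12 = 0.0071250; payment = 70,000 × 0.0071250 / (1 − (1+0.0071250)^−48) = €1,727.03.
Lender B: monthly rate = 8.65%/12 = 0.0072083; payment = 70,000 × 0.0072083 / (1 − (1+0.0072083)^−48) = €1,730.34.
Over 11 months: Lender A costs 11 × €1,727.03 = €18,997.33; Lender B costs 11 × €1,730.34 + €1,400.00 = €20,433.74.
Lender A is cheaper by €20,433.74 − €18,997.33 = €1,436.41.

Lender A by €1,436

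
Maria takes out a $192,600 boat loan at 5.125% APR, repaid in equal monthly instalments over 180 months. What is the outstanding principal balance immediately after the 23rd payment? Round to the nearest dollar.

With monthly rate i = 5.125%/12 = 0.0042708, the balance after k of n payments is P · [(1+i)^n − (1+i)^k] / [(1+i)^n − 1].
(1+0.0042708)^180 = 2.15354012 and (1+0.0042708)^23 = 1.10298485, so the balance is 192,600 × (2.15354012 − 1.10298485) / (2.15354012 − 1) = $175,405.21.

$175,405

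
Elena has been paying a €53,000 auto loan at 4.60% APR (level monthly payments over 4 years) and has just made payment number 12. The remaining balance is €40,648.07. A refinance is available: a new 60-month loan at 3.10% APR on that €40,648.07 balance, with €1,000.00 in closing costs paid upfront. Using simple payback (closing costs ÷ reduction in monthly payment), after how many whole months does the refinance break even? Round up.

3 months

Current payment = 53,000 × 4.6%/12 / (1 − (1+0.0038333)^−48) = €1,210.97.
Refinanced payment = 40,648.07 × 0.0025833 / (1 − (1+0.0025833)^−60) = €732.20.
Monthly savings = €1,210.97 − €732.20 = €478.77.
Break-even = €1,000.00 / €478.77 = 2.09 → 3 months.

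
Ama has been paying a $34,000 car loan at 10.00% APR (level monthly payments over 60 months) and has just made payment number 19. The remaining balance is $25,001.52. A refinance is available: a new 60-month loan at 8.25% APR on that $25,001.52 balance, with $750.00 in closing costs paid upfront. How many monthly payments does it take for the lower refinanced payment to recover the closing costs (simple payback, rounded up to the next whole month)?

4 months

Current payment = 34,000 × 10%/12 / (1 − (1+0.0083333)^−60) = $722.40.
Refinanced payment = 25,001.52 × 0.0068750 / (1 − (1+0.0068750)^−60) = $509.94.
Monthly savings = $722.40 − $509.94 = $212.46.
Break-even = $750.00 / $212.46 = 3.53 → 4 months.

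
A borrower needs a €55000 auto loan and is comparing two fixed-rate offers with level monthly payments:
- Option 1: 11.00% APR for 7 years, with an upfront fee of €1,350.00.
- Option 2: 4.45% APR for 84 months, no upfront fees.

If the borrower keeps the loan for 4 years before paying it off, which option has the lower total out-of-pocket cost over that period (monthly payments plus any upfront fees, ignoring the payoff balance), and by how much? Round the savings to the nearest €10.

Option 1: monthly rate = 11%/12 = 0.0091667; payment = 55,000 × 0.0091667 / (1 − (1+0.0091667)^−84) = €941.73.
Option 2: monthly rate = 4.45%/12 = 0.0037083; payment = 55,000 × 0.0037083 / (1 − (1+0.0037083)^−84) = €763.23.
Over 48 months: Option 1 costs 48 × €941.73 + €1,350.00 = €46,553.04; Option 2 costs 48 × €763.23 = €36,635.04.
Option 2 is cheaper by €46,553.04 − €36,635.04 = €9,918.00.

Option 2 by €9,920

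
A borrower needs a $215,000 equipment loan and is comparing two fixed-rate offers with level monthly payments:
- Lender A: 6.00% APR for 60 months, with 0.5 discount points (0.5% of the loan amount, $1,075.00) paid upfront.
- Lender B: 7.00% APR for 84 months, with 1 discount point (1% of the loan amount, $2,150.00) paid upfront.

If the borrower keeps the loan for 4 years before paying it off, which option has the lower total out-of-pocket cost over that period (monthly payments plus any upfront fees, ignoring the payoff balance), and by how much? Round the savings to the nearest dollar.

Lender A: monthly rate = 6%/12 = 0.0050000; payment = 215,000 × 0.0050000 / (1 − (1+0.0050000)^−60) = $4,156.55.
Lender B: at 7.00% the monthly rate is 0.0058333, so the payment is 215,000 × 0.0058333 / (1 − 1.0058333^−84) = $3,244.93.
Over 48 months: Lender A costs 48 × $4,156.55 + $1,075.00 = $200,589.40; Lender B costs 48 × $3,244.93 + $2,150.00 = $157,906.64.
Lender B is cheaper by $200,589.40 − $157,906.64 = $42,682.76.

Lender B by $42,683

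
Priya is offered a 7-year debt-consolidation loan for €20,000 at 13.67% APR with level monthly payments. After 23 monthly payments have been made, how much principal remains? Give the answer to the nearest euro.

€16,255

With monthly rate i = 13.67%/12 = 0.0113917, the balance after k of n payments is P · [(1+i)^n − (1+i)^k] / [(1+i)^n − 1].
(1+0.0113917)^84 = 2.58956705 and (1+0.0113917)^23 = 1.29761403, so the balance is 20,000 × (2.58956705 − 1.29761403) / (2.58956705 − 1) = €16,255.41.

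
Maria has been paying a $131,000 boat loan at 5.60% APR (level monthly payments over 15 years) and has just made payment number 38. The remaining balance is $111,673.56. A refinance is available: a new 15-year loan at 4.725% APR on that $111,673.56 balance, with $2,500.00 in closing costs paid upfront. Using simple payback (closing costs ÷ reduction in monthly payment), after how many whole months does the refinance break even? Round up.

12 months

Current payment = 131,000 × 5.6%/12 / (1 − (1+0.0046667)^−180) = $1,077.34.
Refinanced payment = 111,673.56 × 0.0039375 / (1 − (1+0.0039375)^−180) = $867.19.
Monthly savings = $1,077.34 − $867.19 = $210.15.
Break-even = $2,500.00 / $210.15 = 11.90 → 12 months.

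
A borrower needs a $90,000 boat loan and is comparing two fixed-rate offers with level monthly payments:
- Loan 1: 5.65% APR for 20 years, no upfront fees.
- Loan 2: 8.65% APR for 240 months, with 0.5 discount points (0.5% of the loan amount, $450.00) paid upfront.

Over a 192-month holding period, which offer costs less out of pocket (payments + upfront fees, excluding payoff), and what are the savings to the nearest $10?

Loan 1: monthly rate = 5.65%/12 = 0.0047083; payment = 90,000 × 0.0047083 / (1 − (1+0.0047083)^−240) = $626.75.
Loan 2: at 8.65% the monthly rate is 0.0072083, so the payment is 90,000 × 0.0072083 / (1 − 1.0072083^−240) = $789.61.
Over 192 months: Loan 1 costs 192 × $626.75 = $120,336.00; Loan 2 costs 192 × $789.61 + $450.00 = $152,055.12.
Loan 1 is cheaper by $152,055.12 − $120,336.00 = $31,719.12.

Loan 1 by $31,720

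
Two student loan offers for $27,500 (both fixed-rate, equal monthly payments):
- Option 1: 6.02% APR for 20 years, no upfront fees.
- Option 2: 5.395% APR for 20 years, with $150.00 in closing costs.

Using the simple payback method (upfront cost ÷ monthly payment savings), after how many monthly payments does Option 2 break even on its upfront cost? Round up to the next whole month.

16 months

Option 1: monthly rate = 6.02%/12 = 0.0050167; payment = 27,500 × 0.0050167 / (1 − (1+0.0050167)^−240) = $197.34.
Option 2: at 5.395% the monthly rate is 0.0044958, so the payment is 27,500 × 0.0044958 / (1 − 1.0044958^−240) = $187.54.
Monthly savings = $197.34 − $187.54 = $9.80.
Break-even = $150.00 / $9.80 = 15.31 → 16 months.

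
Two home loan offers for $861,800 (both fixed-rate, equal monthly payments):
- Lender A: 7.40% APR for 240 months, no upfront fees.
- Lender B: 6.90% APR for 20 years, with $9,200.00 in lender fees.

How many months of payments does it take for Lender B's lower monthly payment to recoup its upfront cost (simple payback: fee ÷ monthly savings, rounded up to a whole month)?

Lender A: at 7.40% the monthly rate is 0.0061667, so the payment is 861,800 × 0.0061667 / (1 − 1.0061667^−240) = $6,890.00.
Lender B: monthly rate = 6.9%/12 = 0.0057500; payment = 861,800 × 0.0057500 / (1 − (1+0.0057500)^−240) = $6,629.89.
Monthly savings = $6,890.00 − $6,629.89 = $260.11.
Break-even = $9,200.00 / $260.11 = 35.37 → 36 months.

36 months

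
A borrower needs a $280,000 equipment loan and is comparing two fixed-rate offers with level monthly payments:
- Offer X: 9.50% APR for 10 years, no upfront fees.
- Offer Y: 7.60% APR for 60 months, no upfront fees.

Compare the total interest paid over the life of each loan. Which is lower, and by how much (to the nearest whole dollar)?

Offer Y by $97,339

Offer X: at 9.50% the monthly rate is 0.0079167, so the payment is 280,000 × 0.0079167 / (1 − 1.0079167^−120) = $3,623.13.
Total interest on Offer X = 120 × $3,623.13 − $280,000 = $154,775.60.
Offer Y: at 7.60% the monthly rate is 0.0063333, so the payment is 280,000 × 0.0063333 / (1 − 1.0063333^−60) = $5,623.94.
Total interest on Offer Y = 60 × $5,623.94 − $280,000 = $57,436.40.
Offer Y is lower by $97,339.20.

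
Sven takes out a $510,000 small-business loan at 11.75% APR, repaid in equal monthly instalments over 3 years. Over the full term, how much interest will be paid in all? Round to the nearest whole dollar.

Monthly rate = 11.75%/12 = 0.0097917; payment = 510,000 × 0.0097917 / (1 − (1+0.0097917)^−36) = $16,878.47.
Total paid = 36 × $16,878.47 = $607,624.92; interest = $607,624.92 − $510,000 = $97,624.92.

$97,625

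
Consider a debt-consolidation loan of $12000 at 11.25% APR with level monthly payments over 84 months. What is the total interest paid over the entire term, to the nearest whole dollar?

$5,392

At 11.25% the monthly rate is 0.0093750, so the payment is 12,000 × 0.0093750 / (1 − 1.0093750^−84) = $207.05.
Total paid = 84 × $207.05 = $17,392.20; interest = $17,392.20 − $12,000 = $5,392.20.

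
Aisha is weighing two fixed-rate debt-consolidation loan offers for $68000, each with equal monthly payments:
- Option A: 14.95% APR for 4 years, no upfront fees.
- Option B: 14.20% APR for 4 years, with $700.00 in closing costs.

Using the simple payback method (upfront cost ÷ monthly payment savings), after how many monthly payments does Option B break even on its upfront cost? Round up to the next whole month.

Option A: monthly rate = 14.95%/12 = 0.0124583; payment = 68,000 × 0.0124583 / (1 − (1+0.0124583)^−48) = $1,890.77.
Option B: monthly rate = 14.2%/12 = 0.0118333; payment = 68,000 × 0.0118333 / (1 − (1+0.0118333)^−48) = $1,865.03.
Monthly savings = $1,890.77 − $1,865.03 = $25.74.
Break-even = $700.00 / $25.74 = 27.20 → 28 months.

28 months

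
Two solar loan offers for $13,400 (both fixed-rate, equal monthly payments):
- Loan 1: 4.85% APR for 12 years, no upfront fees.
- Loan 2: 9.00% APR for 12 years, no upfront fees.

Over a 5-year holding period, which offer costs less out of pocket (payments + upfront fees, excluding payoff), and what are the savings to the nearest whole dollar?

Loan 1 by $1,774

Loan 1: at 4.85% the monthly rate is 0.0040417, so the payment is 13,400 × 0.0040417 / (1 − 1.0040417^−144) = $122.93.
Loan 2: monthly rate = 9%/12 = 0.0075000; payment = 13,400 × 0.0075000 / (1 − (1+0.0075000)^−144) = $152.50.
Over 60 months: Loan 1 costs 60 × $122.93 = $7,375.80; Loan 2 costs 60 × $152.50 = $9,150.00.
Loan 1 is cheaper by $9,150.00 − $7,375.80 = $1,774.20.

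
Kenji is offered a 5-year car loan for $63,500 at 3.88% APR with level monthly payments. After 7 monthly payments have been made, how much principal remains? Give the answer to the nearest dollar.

With monthly rate i = 3.88%/12 = 0.0032333, the balance after k of n payments is P · [(1+i)^n − (1+i)^k] / [(1+i)^n − 1].
(1+0.0032333)^60 = 1.21371638 and (1+0.0032333)^7 = 1.02285406, so the balance is 63,500 × (1.21371638 − 1.02285406) / (1.21371638 − 1) = $56,709.54.

$56,710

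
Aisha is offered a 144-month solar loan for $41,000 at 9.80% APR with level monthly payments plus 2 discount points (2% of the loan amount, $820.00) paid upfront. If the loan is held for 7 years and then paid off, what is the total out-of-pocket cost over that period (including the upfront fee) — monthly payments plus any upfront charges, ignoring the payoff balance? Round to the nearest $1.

$41,582

Monthly rate = 9.8%/12 = 0.0081667; payment = 41,000 × 0.0081667 / (1 − (1+0.0081667)^−144) = $485.26.
Total outlay = 84 × $485.26 + $820.00 = $41,581.84.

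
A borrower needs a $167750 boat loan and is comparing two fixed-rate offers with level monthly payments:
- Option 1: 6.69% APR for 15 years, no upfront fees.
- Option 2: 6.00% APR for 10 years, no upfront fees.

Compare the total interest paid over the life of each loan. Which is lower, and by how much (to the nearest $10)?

Option 1: at 6.69% the monthly rate is 0.0055750, so the payment is 167,750 × 0.0055750 / (1 − 1.0055750^−180) = $1,478.86.
Total interest on Option 1 = 180 × $1,478.86 − $167,750 = $98,444.80.
Option 2: at 6.00% the monthly rate is 0.0050000, so the payment is 167,750 × 0.0050000 / (1 − 1.0050000^−120) = $1,862.37.
Total interest on Option 2 = 120 × $1,862.37 − $167,750 = $55,734.40.
Option 2 is lower by $42,710.40.

Option 2 by $42,710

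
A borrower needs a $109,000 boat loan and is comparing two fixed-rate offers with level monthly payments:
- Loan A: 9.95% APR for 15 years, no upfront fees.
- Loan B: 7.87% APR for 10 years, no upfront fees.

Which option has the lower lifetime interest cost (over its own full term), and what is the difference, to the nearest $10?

Loan A: monthly rate = 9.95%/12 = 0.0082917; payment = 109,000 × 0.0082917 / (1 − (1+0.0082917)^−180) = $1,167.99.
Total interest on Loan A = 180 × $1,167.99 − $109,000 = $101,238.20.
Loan B: at 7.87% the monthly rate is 0.0065583, so the payment is 109,000 × 0.0065583 / (1 − 1.0065583^−120) = $1,315.00.
Total interest on Loan B = 120 × $1,315.00 − $109,000 = $48,800.00.
Loan B is lower by $52,438.20.

Loan B by $52,440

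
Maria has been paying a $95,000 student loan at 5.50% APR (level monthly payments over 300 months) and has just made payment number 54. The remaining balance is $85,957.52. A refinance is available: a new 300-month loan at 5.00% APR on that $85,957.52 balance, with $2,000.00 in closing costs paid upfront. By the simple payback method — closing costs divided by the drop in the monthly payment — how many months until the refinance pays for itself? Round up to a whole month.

25 months

Current payment = 95,000 × 5.5%/12 / (1 − (1+0.0045833)^−300) = $583.38.
Refinanced payment = 85,957.52 × 0.0041667 / (1 − (1+0.0041667)^−300) = $502.50.
Monthly savings = $583.38 − $502.50 = $80.88.
Break-even = $2,000.00 / $80.88 = 24.73 → 25 months.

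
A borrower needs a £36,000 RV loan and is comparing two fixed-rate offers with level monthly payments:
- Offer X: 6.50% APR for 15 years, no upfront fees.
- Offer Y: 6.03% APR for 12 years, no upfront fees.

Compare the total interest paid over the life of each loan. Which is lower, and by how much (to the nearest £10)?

Offer Y by £5,780

Offer X: at 6.50% the monthly rate is 0.0054167, so the payment is 36,000 × 0.0054167 / (1 − 1.0054167^−180) = £313.60.
Total interest on Offer X = 180 × £313.60 − £36,000 = £20,448.00.
Offer Y: monthly rate = 6.03%/12 = 0.0050250; payment = 36,000 × 0.0050250 / (1 − (1+0.0050250)^−144) = £351.87.
Total interest on Offer Y = 144 × £351.87 − £36,000 = £14,669.28.
Offer Y is lower by £5,778.72.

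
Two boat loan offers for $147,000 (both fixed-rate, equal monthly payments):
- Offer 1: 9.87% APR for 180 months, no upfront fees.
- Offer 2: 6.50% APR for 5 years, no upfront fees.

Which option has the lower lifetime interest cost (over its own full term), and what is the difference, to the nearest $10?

Offer 2 by $109,670

Offer 1: at 9.87% the monthly rate is 0.0082250, so the payment is 147,000 × 0.0082250 / (1 − 1.0082250^−180) = $1,568.00.
Total interest on Offer 1 = 180 × $1,568.00 − $147,000 = $135,240.00.
Offer 2: at 6.50% the monthly rate is 0.0054167, so the payment is 147,000 × 0.0054167 / (1 − 1.0054167^−60) = $2,876.22.
Total interest on Offer 2 = 60 × $2,876.22 − $147,000 = $25,573.20.
Offer 2 is lower by $109,666.80.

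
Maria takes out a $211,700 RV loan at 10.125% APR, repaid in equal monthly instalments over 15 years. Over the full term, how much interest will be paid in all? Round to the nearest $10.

$200,710

At 10.125% the monthly rate is 0.0084375, so the payment is 211,700 × 0.0084375 / (1 − 1.0084375^−180) = $2,291.16.
Total paid = 180 × $2,291.16 = $412,408.80; interest = $412,408.80 − $211,700 = $200,708.80.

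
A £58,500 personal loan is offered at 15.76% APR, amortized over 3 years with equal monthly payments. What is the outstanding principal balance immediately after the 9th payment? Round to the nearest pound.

With monthly rate i = 15.76%/12 = 0.0131333, the balance after k of n payments is P · [(1+i)^n − (1+i)^k] / [(1+i)^n − 1].
(1+0.0131333)^36 = 1.59954977 and (1+0.0131333)^9 = 1.12460352, so the balance is 58,500 × (1.59954977 − 1.12460352) / (1.59954977 − 1) = £46,342.03.

£46,342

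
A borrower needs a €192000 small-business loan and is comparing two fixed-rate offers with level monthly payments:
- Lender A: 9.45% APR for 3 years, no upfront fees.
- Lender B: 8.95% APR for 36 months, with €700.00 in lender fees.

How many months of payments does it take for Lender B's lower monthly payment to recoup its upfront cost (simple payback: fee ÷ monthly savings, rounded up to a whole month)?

Lender A: at 9.45% the monthly rate is 0.0078750, so the payment is 192,000 × 0.0078750 / (1 − 1.0078750^−36) = €6,145.84.
Lender B: at 8.95% the monthly rate is 0.0074583, so the payment is 192,000 × 0.0074583 / (1 − 1.0074583^−36) = €6,101.08.
Monthly savings = €6,145.84 − €6,101.08 = €44.76.
Break-even = €700.00 / €44.76 = 15.64 → 16 months.

16 months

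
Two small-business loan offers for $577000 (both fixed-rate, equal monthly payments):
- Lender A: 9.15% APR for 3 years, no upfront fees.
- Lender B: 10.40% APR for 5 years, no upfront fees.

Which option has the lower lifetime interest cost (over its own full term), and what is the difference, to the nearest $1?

Lender A: at 9.15% the monthly rate is 0.0076250, so the payment is 577,000 × 0.0076250 / (1 − 1.0076250^−36) = $18,388.75.
Total interest on Lender A = 36 × $18,388.75 − $577,000 = $84,995.00.
Lender B: monthly rate = 10.4%/12 = 0.0086667; payment = 577,000 × 0.0086667 / (1 − (1+0.0086667)^−60) = $12,373.42.
Total interest on Lender B = 60 × $12,373.42 − $577,000 = $165,405.20.
Lender A is lower by $80,410.20.

Lender A by $80,410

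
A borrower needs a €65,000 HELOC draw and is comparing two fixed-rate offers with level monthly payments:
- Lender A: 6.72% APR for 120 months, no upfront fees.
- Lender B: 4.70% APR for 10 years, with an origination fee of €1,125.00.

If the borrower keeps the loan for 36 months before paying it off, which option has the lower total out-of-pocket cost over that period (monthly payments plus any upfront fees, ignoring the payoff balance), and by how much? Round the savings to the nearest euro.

Lender A: at 6.72% the monthly rate is 0.0056000, so the payment is 65,000 × 0.0056000 / (1 − 1.0056000^−120) = €745.36.
Lender B: monthly rate = 4.7%/12 = 0.0039167; payment = 65,000 × 0.0039167 / (1 − (1+0.0039167)^−120) = €679.93.
Over 36 months: Lender A costs 36 × €745.36 = €26,832.96; Lender B costs 36 × €679.93 + €1,125.00 = €25,602.48.
Lender B is cheaper by €26,832.96 − €25,602.48 = €1,230.48.

Lender B by €1,230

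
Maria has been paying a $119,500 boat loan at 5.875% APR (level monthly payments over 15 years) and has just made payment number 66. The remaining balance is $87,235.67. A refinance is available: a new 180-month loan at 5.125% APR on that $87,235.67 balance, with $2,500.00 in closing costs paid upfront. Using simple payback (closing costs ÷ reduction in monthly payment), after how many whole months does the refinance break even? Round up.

9 months

Current payment = 119,500 × 5.875%/12 / (1 − (1+0.0048958)^−180) = $1,000.36.
Refinanced payment = 87,235.67 × 0.0042708 / (1 − (1+0.0042708)^−180) = $695.55.
Monthly savings = $1,000.36 − $695.55 = $304.81.
Break-even = $2,500.00 / $304.81 = 8.20 → 9 months.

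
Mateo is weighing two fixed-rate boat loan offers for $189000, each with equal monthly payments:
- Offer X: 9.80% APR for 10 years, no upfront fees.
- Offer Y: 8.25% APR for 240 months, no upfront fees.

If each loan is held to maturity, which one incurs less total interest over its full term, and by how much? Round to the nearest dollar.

Offer X by $89,285

Offer X: at 9.80% the monthly rate is 0.0081667, so the payment is 189,000 × 0.0081667 / (1 − 1.0081667^−120) = $2,476.76.
Total interest on Offer X = 120 × $2,476.76 − $189,000 = $108,211.20.
Offer Y: monthly rate = 8.25%/12 = 0.0068750; payment = 189,000 × 0.0068750 / (1 − (1+0.0068750)^−240) = $1,610.40.
Total interest on Offer Y = 240 × $1,610.40 − $189,000 = $197,496.00.
Offer X is lower by $89,284.80.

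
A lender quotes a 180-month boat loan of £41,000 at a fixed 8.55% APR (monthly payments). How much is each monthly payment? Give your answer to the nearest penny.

£404.95

At 8.55% the monthly rate is 0.0071250, so the payment is 41,000 × 0.0071250 / (1 − 1.0071250^−180) = £404.95.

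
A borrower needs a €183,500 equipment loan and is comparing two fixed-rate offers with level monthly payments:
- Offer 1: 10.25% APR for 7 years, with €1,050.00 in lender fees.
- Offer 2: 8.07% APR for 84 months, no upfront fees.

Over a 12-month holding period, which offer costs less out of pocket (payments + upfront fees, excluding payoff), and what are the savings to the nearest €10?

Offer 1: at 10.25% the monthly rate is 0.0085417, so the payment is 183,500 × 0.0085417 / (1 − 1.0085417^−84) = €3,070.07.
Offer 2: monthly rate = 8.07%/12 = 0.0067250; payment = 183,500 × 0.0067250 / (1 − (1+0.0067250)^−84) = €2,866.47.
Over 12 months: Offer 1 costs 12 × €3,070.07 + €1,050.00 = €37,890.84; Offer 2 costs 12 × €2,866.47 = €34,397.64.
Offer 2 is cheaper by €37,890.84 − €34,397.64 = €3,493.20.

Offer 2 by €3,490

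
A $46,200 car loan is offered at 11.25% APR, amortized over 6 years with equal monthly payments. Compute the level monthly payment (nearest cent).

Monthly rate = 11.25%/12 = 0.0093750; payment = 46,200 × 0.0093750 / (1 − (1+0.0093750)^−72) = $885.30.

$885.30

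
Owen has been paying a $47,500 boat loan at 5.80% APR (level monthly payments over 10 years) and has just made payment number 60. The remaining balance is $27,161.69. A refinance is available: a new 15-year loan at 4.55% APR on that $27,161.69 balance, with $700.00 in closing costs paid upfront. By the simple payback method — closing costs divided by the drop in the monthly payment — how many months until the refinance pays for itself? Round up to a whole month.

Current payment = 47,500 × 5.8%/12 / (1 − (1+0.0048333)^−120) = $522.59.
Refinanced payment = 27,161.69 × 0.0037917 / (1 − (1+0.0037917)^−180) = $208.48.
Monthly savings = $522.59 − $208.48 = $314.11.
Break-even = $700.00 / $314.11 = 2.23 → 3 months.

3 months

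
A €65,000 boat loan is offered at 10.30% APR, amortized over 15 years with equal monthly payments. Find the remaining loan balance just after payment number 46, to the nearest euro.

With monthly rate i = 10.3%/12 = 0.0085833, the balance after k of n payments is P · [(1+i)^n − (1+i)^k] / [(1+i)^n − 1].
(1+0.0085833)^180 = 4.65716584 and (1+0.0085833)^46 = 1.48163836, so the balance is 65,000 × (4.65716584 − 1.48163836) / (4.65716584 − 1) = €56,439.68.

€56,440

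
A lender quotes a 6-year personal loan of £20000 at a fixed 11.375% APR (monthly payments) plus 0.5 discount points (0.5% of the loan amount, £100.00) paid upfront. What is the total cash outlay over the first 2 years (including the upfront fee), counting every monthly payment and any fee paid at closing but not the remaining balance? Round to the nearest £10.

£9,330

Monthly rate = 11.375%/12 = 0.0094792; payment = 20,000 × 0.0094792 / (1 − (1+0.0094792)^−72) = £384.53.
Total outlay = 24 × £384.53 + £100.00 = £9,328.72.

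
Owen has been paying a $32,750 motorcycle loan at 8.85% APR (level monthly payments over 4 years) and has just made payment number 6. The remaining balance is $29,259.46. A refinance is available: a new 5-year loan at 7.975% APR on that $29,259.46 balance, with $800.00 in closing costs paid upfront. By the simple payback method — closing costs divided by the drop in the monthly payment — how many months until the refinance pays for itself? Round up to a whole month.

Current payment = 32,750 × 8.85%/12 / (1 − (1+0.0073750)^−48) = $812.65.
Refinanced payment = 29,259.46 × 0.0066458 / (1 − (1+0.0066458)^−60) = $592.93.
Monthly savings = $812.65 − $592.93 = $219.72.
Break-even = $800.00 / $219.72 = 3.64 → 4 months.

4 months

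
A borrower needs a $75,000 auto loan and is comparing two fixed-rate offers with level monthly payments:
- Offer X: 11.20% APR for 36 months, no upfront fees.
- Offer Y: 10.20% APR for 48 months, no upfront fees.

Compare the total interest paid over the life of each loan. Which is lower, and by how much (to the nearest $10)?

Offer X by $3,000

Offer X: at 11.20% the monthly rate is 0.0093333, so the payment is 75,000 × 0.0093333 / (1 − 1.0093333^−36) = $2,462.51.
Total interest on Offer X = 36 × $2,462.51 − $75,000 = $13,650.36.
Offer Y: monthly rate = 10.2%/12 = 0.0085000; payment = 75,000 × 0.0085000 / (1 − (1+0.0085000)^−48) = $1,909.41.
Total interest on Offer Y = 48 × $1,909.41 − $75,000 = $16,651.68.
Offer X is lower by $3,001.32.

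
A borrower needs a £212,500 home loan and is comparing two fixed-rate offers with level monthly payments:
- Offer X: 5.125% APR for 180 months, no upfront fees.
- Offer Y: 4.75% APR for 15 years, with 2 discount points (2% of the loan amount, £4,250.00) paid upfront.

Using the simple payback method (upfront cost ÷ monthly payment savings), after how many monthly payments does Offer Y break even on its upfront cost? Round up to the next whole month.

103 months

Offer X: at 5.125% the monthly rate is 0.0042708, so the payment is 212,500 × 0.0042708 / (1 − 1.0042708^−180) = £1,694.31.
Offer Y: at 4.75% the monthly rate is 0.0039583, so the payment is 212,500 × 0.0039583 / (1 − 1.0039583^−180) = £1,652.89.
Monthly savings = £1,694.31 − £1,652.89 = £41.42.
Break-even = £4,250.00 / £41.42 = 102.61 → 103 months.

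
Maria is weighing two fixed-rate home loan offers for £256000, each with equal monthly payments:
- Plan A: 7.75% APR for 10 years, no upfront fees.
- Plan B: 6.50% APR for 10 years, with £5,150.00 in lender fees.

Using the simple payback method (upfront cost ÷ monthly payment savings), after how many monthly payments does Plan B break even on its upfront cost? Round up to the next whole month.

32 months

Plan A: at 7.75% the monthly rate is 0.0064583, so the payment is 256,000 × 0.0064583 / (1 − 1.0064583^−120) = £3,072.27.
Plan B: at 6.50% the monthly rate is 0.0054167, so the payment is 256,000 × 0.0054167 / (1 − 1.0054167^−120) = £2,906.83.
Monthly savings = £3,072.27 − £2,906.83 = £165.44.
Break-even = £5,150.00 / £165.44 = 31.13 → 32 months.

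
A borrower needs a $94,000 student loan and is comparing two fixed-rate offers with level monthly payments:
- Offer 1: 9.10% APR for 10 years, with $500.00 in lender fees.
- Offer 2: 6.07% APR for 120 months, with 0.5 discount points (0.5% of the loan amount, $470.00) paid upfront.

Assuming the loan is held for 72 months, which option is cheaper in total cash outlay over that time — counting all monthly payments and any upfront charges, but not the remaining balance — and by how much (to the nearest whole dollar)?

Offer 2 by $10,754

Offer 1: monthly rate = 9.1%/12 = 0.0075833; payment = 94,000 × 0.0075833 / (1 − (1+0.0075833)^−120) = $1,195.85.
Offer 2: monthly rate = 6.07%/12 = 0.0050583; payment = 94,000 × 0.0050583 / (1 − (1+0.0050583)^−120) = $1,046.90.
Over 72 months: Offer 1 costs 72 × $1,195.85 + $500.00 = $86,601.20; Offer 2 costs 72 × $1,046.90 + $470.00 = $75,846.80.
Offer 2 is cheaper by $86,601.20 − $75,846.80 = $10,754.40.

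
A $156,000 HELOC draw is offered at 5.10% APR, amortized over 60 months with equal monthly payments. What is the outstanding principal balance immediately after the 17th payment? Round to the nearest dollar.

$115,752

With monthly rate i = 5.1%/12 = 0.0042500, the balance after k of n payments is P · [(1+i)^n − (1+i)^k] / [(1+i)^n − 1].
(1+0.0042500)^60 = 1.28976452 and (1+0.0042500)^17 = 1.07475949, so the balance is 156,000 × (1.28976452 − 1.07475949) / (1.28976452 − 1) = $115,751.87.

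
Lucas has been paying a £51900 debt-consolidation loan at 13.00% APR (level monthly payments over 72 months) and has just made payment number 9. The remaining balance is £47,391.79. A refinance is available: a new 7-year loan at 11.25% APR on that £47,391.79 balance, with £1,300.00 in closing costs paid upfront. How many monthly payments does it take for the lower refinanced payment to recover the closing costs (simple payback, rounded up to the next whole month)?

6 months

Current payment = 51,900 × 13%/12 / (1 − (1+0.0108333)^−72) = £1,041.85.
Refinanced payment = 47,391.79 × 0.0093750 / (1 − (1+0.0093750)^−84) = £817.71.
Monthly savings = £1,041.85 − £817.71 = £224.14.
Break-even = £1,300.00 / £224.14 = 5.80 → 6 months.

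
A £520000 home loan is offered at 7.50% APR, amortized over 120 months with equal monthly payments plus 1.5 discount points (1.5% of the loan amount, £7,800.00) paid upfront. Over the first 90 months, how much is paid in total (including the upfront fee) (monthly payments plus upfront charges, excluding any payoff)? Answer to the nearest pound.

£563,324

Monthly rate = 7.5%/12 = 0.0062500; payment = 520,000 × 0.0062500 / (1 − (1+0.0062500)^−120) = £6,172.49.
Total outlay = 90 × £6,172.49 + £7,800.00 = £563,324.10.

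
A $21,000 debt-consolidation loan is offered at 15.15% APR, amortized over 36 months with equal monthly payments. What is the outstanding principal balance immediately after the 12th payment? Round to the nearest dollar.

$15,024

With monthly rate i = 15.15%/12 = 0.0126250, the balance after k of n payments is P · [(1+i)^n − (1+i)^k] / [(1+i)^n − 1].
(1+0.0126250)^36 = 1.57090972 and (1+0.0126250)^12 = 1.16247532, so the balance is 21,000 × (1.57090972 − 1.16247532) / (1.57090972 − 1) = $15,023.61.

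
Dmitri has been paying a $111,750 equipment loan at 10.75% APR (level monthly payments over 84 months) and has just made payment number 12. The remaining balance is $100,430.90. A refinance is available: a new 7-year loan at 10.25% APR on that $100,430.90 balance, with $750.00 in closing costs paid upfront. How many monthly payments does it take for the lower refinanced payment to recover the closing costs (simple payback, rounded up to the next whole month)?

Current payment = 111,750 × 10.75%/12 / (1 − (1+0.0089583)^−84) = $1,898.77.
Refinanced payment = 100,430.90 × 0.0085417 / (1 − (1+0.0085417)^−84) = $1,680.27.
Monthly savings = $1,898.77 − $1,680.27 = $218.50.
Break-even = $750.00 / $218.50 = 3.43 → 4 months.

4 months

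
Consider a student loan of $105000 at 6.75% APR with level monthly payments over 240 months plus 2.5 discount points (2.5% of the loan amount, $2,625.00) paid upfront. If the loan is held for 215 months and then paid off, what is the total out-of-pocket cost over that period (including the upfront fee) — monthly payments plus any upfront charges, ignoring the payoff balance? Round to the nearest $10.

Monthly rate = 6.75%/12 = 0.0056250; payment = 105,000 × 0.0056250 / (1 − (1+0.0056250)^−240) = $798.38.
Total outlay = 215 × $798.38 + $2,625.00 = $174,276.70.

$174,280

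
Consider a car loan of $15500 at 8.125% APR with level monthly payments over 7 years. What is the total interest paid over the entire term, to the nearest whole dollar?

At 8.125% the monthly rate is 0.0067708, so the payment is 15,500 × 0.0067708 / (1 − 1.0067708^−84) = $242.55.
Total paid = 84 × $242.55 = $20,374.20; interest = $20,374.20 − $15,500 = $4,874.20.

$4,874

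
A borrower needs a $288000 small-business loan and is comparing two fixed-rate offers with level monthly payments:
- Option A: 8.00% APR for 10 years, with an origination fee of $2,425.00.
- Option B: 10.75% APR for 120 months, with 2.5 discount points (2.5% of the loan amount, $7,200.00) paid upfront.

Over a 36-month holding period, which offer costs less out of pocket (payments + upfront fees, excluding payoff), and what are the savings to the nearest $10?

Option A: monthly rate = 8%/12 = 0.0066667; payment = 288,000 × 0.0066667 / (1 − (1+0.0066667)^−120) = $3,494.23.
Option B: monthly rate = 10.75%/12 = 0.0089583; payment = 288,000 × 0.0089583 / (1 − (1+0.0089583)^−120) = $3,926.55.
Over 36 months: Option A costs 36 × $3,494.23 + $2,425.00 = $128,217.28; Option B costs 36 × $3,926.55 + $7,200.00 = $148,555.80.
Option A is cheaper by $148,555.80 − $128,217.28 = $20,338.52.

Option A by $20,340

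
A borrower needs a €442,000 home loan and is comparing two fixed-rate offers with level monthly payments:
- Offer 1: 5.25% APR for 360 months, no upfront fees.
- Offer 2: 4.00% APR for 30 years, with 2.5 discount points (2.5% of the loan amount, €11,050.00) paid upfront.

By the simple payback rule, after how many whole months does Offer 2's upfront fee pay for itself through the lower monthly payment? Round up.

34 months

Offer 1: at 5.25% the monthly rate is 0.0043750, so the payment is 442,000 × 0.0043750 / (1 − 1.0043750^−360) = €2,440.74.
Offer 2: at 4.00% the monthly rate is 0.0033333, so the payment is 442,000 × 0.0033333 / (1 − 1.0033333^−360) = €2,110.18.
Monthly savings = €2,440.74 − €2,110.18 = €330.56.
Break-even = €11,050.00 / €330.56 = 33.43 → 34 months.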